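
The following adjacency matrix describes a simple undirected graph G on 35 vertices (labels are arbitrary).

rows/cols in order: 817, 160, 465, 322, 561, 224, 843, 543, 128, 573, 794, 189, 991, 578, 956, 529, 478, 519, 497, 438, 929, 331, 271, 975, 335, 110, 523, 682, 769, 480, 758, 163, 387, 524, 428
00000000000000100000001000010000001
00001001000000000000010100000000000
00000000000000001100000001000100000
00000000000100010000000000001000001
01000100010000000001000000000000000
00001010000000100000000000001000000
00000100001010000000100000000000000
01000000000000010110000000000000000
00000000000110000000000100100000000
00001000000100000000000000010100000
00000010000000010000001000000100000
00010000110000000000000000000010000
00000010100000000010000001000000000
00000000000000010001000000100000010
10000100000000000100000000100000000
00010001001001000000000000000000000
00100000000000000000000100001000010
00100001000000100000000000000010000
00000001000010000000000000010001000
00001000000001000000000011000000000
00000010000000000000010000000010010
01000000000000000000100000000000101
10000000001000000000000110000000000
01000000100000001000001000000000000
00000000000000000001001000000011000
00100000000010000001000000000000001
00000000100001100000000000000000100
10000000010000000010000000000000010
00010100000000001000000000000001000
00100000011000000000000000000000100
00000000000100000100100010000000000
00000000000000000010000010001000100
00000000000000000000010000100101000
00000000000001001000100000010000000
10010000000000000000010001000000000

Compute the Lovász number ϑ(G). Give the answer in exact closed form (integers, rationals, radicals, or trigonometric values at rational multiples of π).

15

Vertex 478 has 4 neighbors: 465, 975, 769, 524.
deg(497) = 4; N(497) = {543, 991, 682, 163}.
N(561) = {160, 224, 573, 438}, |N(561)| = 4.
deg(956) = 4; N(956) = {817, 224, 519, 523}.
35-vertex 4-regular graph: Kneser-type, 3-subsets of [7].
The 4 distinct eigenvalues: [4.0, 2.0, -1.0, -3.0].
−35·(-3) / ((4)−(-3)) = 15 = ϑ(G).
≈ 15.0000 (to 4 d.p.).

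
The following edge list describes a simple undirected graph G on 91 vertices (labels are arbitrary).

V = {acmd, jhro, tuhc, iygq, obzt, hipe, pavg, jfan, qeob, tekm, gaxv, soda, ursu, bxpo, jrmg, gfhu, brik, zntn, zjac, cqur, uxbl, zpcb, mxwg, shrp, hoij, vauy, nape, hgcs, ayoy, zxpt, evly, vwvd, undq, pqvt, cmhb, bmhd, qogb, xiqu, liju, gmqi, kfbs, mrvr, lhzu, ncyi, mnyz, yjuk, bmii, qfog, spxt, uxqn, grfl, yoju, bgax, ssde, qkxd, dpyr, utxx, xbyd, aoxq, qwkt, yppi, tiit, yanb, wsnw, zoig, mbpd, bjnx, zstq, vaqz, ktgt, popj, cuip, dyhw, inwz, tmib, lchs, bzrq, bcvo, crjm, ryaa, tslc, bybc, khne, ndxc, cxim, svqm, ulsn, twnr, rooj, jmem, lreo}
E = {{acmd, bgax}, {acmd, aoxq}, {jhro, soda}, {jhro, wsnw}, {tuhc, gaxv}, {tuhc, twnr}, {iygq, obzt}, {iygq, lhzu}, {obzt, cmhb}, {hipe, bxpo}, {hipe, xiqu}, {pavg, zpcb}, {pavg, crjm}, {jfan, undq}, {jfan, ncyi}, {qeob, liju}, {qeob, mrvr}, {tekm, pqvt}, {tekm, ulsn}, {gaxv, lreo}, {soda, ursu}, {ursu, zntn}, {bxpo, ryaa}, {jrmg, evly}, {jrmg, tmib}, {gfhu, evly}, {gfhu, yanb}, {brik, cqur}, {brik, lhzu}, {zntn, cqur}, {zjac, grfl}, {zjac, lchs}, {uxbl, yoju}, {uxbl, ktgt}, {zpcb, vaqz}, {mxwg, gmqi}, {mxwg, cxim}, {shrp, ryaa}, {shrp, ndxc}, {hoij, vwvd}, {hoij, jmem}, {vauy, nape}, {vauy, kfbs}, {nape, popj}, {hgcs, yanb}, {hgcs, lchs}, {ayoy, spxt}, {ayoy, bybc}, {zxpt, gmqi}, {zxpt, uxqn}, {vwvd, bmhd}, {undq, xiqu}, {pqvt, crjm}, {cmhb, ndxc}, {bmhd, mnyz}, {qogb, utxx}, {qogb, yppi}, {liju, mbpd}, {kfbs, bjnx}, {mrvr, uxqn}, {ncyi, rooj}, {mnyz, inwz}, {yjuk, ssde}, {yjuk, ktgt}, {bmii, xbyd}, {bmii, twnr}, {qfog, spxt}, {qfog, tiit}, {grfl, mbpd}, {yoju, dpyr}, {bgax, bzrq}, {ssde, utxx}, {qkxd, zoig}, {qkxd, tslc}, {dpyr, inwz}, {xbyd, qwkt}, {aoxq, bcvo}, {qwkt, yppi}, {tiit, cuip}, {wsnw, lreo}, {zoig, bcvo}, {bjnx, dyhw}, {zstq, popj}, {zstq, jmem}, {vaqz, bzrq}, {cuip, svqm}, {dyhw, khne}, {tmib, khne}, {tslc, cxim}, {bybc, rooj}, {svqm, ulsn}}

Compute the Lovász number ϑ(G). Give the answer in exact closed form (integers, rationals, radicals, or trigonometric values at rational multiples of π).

deg(inwz) = 2; N(inwz) = {mnyz, dpyr}.
N(zjac) = {grfl, lchs}, |N(zjac)| = 2.
N(cqur) = {brik, zntn}, |N(cqur)| = 2.
Vertex wsnw has 2 neighbors: jhro, lreo.
Regular of degree 2 on 91 vertices: the odd cycle C_{91}.
spec(A) ≈ [2.0, 1.99523, 1.98096, 1.95725, 1.92421, 1.882, 1.83082, 1.77091, 1.70257, 1.62611, 1.54191, 1.45035, 1.35189, 1.24698, 1.13613, 1.01987, 0.89874, 0.77333, 0.64424, 0.51208, 0.37748, 0.24107, 0.10352, -0.03452, -0.1724, -0.30946, -0.44504, -0.5785, -0.70921, -0.83654, -0.95987, -1.07864, -1.19226, -1.30021, -1.40196, -1.49702, -1.58495, -1.66533, -1.73778, -1.80194, -1.85751, -1.90424, -1.94188, -1.97028, -1.98928, -1.99881] (distinct, 5 d.p.).
With N=91: ϑ(G) = 91·(-(-1)*2*cos(pi/91))/(2−(-2*cos(pi/91))) = 91*cos(pi/91)/(cos(pi/91) + 1).
= 45.48644016… (decimal).
Sandwich: α(G)=45 ≤ ϑ(G)=91*cos(pi/91)/(cos(pi/91) + 1) ≤ χ(Ḡ)=46 (both strict).

91*cos(pi/91)/(cos(pi/91) + 1)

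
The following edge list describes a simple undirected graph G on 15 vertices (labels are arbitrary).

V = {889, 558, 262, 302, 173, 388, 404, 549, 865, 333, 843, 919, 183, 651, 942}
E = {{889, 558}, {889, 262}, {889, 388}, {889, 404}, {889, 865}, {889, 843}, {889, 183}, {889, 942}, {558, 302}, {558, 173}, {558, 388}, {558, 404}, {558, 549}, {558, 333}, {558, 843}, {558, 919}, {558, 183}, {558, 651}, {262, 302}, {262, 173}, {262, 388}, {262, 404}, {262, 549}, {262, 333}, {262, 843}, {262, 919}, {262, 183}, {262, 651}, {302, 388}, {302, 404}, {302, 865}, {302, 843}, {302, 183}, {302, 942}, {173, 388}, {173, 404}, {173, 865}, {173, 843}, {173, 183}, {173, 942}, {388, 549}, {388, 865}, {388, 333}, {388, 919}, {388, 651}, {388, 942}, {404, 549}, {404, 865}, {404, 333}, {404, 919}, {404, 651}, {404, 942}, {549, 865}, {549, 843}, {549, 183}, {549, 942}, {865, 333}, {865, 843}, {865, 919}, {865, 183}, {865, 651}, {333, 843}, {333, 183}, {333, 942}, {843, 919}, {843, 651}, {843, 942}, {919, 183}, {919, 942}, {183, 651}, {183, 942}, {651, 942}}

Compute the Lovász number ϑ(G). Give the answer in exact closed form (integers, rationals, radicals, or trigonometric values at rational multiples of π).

7

deg(404) = 11; N(404) = {889, 558, 262, 302, 173, 549, 865, 333, 919, 651, 942}.
N(651) = {558, 262, 388, 404, 865, 843, 183, 942}, |N(651)| = 8.
N(262) = {889, 302, 173, 388, 404, 549, 333, 843, 919, 183, 651}, |N(262)| = 11.
N(942) = {889, 302, 173, 388, 404, 549, 333, 843, 919, 183, 651}, |N(942)| = 11.
Complete multipartite on [7, 4, 4]: sandwich collapses at ϑ=7.
ϑ(G) ≈ 7.0000000.
Lovász sandwich 7 ≤ 7 ≤ 7: collapsed.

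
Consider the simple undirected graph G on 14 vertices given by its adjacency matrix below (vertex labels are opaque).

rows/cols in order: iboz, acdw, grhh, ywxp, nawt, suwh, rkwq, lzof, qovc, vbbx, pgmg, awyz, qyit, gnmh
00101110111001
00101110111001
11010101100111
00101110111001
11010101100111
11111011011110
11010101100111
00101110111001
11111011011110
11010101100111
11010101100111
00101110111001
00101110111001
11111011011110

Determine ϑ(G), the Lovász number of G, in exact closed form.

6

deg(nawt) = 9; N(nawt) = {iboz, acdw, ywxp, suwh, lzof, qovc, awyz, qyit, gnmh}.
N(rkwq) = {iboz, acdw, ywxp, suwh, lzof, qovc, awyz, qyit, gnmh}, |N(rkwq)| = 9.
deg(qyit) = 8; N(qyit) = {grhh, nawt, suwh, rkwq, qovc, vbbx, pgmg, gnmh}.
Vertex gnmh has 11 neighbors: iboz, acdw, grhh, ywxp, nawt, rkwq, lzof, vbbx, pgmg, awyz, qyit.
Complete 3-partite, parts [6, 5, 3]: perfect, ϑ = α = 6.
Numerically 6.0000.
6 ≤ 6 ≤ 6: collapsed.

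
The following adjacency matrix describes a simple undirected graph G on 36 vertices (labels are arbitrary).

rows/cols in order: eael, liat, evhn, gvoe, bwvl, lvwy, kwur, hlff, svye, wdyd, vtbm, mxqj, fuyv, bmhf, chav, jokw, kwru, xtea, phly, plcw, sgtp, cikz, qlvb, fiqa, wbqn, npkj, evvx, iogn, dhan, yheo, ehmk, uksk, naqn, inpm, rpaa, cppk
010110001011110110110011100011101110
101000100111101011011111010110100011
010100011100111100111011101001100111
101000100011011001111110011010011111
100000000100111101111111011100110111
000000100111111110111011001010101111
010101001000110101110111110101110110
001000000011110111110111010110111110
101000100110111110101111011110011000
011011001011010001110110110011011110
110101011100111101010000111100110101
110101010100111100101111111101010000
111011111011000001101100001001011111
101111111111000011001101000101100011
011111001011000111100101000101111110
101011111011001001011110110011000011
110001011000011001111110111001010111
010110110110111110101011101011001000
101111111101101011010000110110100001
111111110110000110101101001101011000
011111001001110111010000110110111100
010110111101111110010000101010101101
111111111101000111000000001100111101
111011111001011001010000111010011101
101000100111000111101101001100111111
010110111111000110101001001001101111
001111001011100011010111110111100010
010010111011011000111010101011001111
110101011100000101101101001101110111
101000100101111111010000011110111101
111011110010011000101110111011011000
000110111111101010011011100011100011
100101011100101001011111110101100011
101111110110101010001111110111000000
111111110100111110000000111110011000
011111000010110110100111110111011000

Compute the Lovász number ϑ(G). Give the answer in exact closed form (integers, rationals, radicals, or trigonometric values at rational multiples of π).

8

N(yheo) = {eael, evhn, kwur, wdyd, mxqj, fuyv, bmhf, chav, jokw, kwru, xtea, plcw, npkj, evvx, iogn, dhan, ehmk, uksk, naqn, inpm, cppk}, |N(yheo)| = 21.
N(eael) = {liat, gvoe, bwvl, svye, vtbm, mxqj, fuyv, bmhf, jokw, kwru, phly, plcw, qlvb, fiqa, wbqn, dhan, yheo, ehmk, naqn, inpm, rpaa}, |N(eael)| = 21.
Vertex xtea has 21 neighbors: liat, gvoe, bwvl, kwur, hlff, wdyd, vtbm, fuyv, bmhf, chav, jokw, kwru, phly, sgtp, qlvb, fiqa, wbqn, evvx, dhan, yheo, naqn.
N(uksk) = {gvoe, bwvl, kwur, hlff, svye, wdyd, vtbm, mxqj, fuyv, chav, kwru, plcw, sgtp, qlvb, fiqa, wbqn, dhan, yheo, ehmk, rpaa, cppk}, |N(uksk)| = 21.
21-regular, N=36; Kneser-type, 2-subsets of [9].
Distinct eigenvalues (to 5 d.p.): [21.0, 1.0, -6.0].
With N=36: ϑ(G) = 36·(-1*(-6))/(21−(-6)) = 8.
= 8.000000000… (decimal).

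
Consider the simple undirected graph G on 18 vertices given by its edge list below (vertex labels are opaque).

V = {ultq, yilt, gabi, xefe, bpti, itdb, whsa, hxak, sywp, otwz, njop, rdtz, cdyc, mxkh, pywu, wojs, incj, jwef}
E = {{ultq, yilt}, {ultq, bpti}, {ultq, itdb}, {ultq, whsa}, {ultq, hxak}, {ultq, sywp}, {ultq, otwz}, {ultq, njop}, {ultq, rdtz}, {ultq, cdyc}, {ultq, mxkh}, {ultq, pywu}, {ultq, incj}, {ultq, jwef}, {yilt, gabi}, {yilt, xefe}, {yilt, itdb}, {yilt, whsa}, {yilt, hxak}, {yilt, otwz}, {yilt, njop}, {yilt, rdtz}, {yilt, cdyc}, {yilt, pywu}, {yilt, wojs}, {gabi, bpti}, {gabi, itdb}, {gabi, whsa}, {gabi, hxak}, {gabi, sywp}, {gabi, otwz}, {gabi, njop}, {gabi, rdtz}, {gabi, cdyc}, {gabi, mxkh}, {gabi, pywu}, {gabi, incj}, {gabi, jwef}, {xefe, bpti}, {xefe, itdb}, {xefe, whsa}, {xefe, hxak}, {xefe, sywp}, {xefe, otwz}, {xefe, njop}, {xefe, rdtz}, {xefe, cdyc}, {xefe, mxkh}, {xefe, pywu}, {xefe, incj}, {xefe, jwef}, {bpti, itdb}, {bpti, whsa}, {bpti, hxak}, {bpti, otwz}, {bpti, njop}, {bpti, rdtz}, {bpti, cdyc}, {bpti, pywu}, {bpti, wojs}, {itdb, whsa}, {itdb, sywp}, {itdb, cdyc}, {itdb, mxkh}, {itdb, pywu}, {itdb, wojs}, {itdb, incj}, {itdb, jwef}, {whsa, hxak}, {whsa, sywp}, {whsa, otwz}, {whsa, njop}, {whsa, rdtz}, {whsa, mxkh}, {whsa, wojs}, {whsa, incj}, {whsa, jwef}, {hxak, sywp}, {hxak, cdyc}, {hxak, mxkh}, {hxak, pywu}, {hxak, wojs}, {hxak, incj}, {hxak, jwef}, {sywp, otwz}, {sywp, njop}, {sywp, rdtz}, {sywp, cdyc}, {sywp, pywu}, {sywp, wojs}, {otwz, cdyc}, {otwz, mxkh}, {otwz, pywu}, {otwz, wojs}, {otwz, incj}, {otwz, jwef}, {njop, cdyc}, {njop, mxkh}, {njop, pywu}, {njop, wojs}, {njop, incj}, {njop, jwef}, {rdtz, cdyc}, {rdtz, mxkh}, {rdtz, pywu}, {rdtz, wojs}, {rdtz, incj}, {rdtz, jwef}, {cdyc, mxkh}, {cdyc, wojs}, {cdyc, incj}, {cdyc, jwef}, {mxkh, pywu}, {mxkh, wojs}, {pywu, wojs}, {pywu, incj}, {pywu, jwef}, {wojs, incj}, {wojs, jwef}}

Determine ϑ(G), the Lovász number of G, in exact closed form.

N(rdtz) = {ultq, yilt, gabi, xefe, bpti, whsa, sywp, cdyc, mxkh, pywu, wojs, incj, jwef}, |N(rdtz)| = 13.
N(gabi) = {yilt, bpti, itdb, whsa, hxak, sywp, otwz, njop, rdtz, cdyc, mxkh, pywu, incj, jwef}, |N(gabi)| = 14.
deg(njop) = 13; N(njop) = {ultq, yilt, gabi, xefe, bpti, whsa, sywp, cdyc, mxkh, pywu, wojs, incj, jwef}.
N(cdyc) = {ultq, yilt, gabi, xefe, bpti, itdb, hxak, sywp, otwz, njop, rdtz, mxkh, wojs, incj, jwef}, |N(cdyc)| = 15.
G = K_{6,5,4,3}: α = 6 = χ(Ḡ), so ϑ = 6.
Numerically 6.00000000.
Lovász sandwich 6 ≤ 6 ≤ 6: collapsed.

6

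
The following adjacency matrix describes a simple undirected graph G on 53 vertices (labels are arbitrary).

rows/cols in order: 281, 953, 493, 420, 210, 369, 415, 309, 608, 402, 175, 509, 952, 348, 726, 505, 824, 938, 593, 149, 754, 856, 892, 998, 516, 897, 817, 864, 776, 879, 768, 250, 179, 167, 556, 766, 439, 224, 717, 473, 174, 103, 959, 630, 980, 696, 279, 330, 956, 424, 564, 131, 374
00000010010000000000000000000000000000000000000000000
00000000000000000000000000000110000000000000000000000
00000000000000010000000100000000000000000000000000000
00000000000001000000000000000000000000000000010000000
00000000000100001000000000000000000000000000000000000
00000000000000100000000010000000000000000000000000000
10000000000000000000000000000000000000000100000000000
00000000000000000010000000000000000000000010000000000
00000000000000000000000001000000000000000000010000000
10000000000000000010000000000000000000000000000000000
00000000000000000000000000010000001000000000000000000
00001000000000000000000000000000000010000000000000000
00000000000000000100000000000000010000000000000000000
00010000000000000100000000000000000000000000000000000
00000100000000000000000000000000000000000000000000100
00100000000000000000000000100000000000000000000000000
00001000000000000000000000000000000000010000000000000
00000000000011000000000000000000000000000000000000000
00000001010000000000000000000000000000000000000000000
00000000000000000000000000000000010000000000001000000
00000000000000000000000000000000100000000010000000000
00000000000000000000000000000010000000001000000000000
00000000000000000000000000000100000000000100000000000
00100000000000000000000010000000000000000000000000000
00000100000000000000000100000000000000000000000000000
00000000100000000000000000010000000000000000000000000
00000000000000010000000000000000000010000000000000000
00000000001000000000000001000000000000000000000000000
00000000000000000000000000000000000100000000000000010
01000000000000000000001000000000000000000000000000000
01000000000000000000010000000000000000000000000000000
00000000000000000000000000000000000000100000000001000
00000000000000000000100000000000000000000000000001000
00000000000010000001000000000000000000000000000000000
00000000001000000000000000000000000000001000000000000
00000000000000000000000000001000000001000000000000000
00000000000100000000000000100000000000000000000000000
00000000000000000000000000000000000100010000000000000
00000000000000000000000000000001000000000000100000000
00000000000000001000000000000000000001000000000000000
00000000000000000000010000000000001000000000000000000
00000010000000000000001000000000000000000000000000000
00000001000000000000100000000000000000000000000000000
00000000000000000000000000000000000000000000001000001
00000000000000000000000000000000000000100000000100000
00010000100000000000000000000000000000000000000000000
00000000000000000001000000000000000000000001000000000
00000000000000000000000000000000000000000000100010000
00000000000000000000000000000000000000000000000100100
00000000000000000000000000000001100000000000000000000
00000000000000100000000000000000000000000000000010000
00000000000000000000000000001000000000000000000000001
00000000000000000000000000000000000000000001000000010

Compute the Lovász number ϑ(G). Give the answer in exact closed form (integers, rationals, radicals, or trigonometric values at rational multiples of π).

53*cos(pi/53)/(cos(pi/53) + 1)

deg(726) = 2; N(726) = {369, 564}.
N(776) = {766, 131}, |N(776)| = 2.
Vertex 330 has 2 neighbors: 980, 956.
Vertex 768 has 2 neighbors: 953, 856.
Regular of degree 2 on 53 vertices: the odd cycle C_{53}.
spec(A) ≈ [2.0, 1.985962, 1.944046, 1.874839, 1.779314, 1.658811, 1.515022, 1.349966, 1.165959, 0.965584, 0.751655, 0.527174, 0.295293, 0.059267, -0.177592, -0.411957, -0.64054, -0.86013, -1.067647, -1.260176, -1.435015, -1.589709, -1.722087, -1.830291, -1.912802, -1.968461, -1.996487] (distinct, 6 d.p.).
With N=53: ϑ(G) = 53·(-(-1)*2*cos(pi/53))/(2−(-2*cos(pi/53))) = 53*cos(pi/53)/(cos(pi/53) + 1).
Numerically 26.47670899.
α=26, χ(Ḡ)=27; ϑ=53*cos(pi/53)/(cos(pi/53) + 1) lies between (both strict).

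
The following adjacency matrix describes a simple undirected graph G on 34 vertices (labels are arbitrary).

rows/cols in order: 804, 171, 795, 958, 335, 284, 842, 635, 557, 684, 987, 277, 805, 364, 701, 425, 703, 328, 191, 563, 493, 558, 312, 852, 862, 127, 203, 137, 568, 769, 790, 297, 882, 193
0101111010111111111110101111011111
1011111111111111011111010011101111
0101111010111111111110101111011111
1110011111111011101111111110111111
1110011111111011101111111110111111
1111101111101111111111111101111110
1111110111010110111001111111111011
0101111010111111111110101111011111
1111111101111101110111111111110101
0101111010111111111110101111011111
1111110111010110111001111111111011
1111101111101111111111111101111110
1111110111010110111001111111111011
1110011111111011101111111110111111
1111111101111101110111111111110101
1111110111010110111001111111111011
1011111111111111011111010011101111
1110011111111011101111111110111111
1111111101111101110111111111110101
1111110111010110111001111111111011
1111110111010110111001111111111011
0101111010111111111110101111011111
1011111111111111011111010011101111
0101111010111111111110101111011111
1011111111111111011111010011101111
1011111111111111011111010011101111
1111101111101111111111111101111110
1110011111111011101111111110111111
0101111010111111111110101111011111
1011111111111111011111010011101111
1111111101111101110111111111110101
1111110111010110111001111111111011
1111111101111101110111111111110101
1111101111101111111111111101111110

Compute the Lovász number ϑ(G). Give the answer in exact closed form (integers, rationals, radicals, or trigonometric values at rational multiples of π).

7

N(862) = {804, 795, 958, 335, 284, 842, 635, 557, 684, 987, 277, 805, 364, 701, 425, 328, 191, 563, 493, 558, 852, 203, 137, 568, 790, 297, 882, 193}, |N(862)| = 28.
deg(684) = 27; N(684) = {171, 958, 335, 284, 842, 557, 987, 277, 805, 364, 701, 425, 703, 328, 191, 563, 493, 312, 862, 127, 203, 137, 769, 790, 297, 882, 193}.
N(805) = {804, 171, 795, 958, 335, 284, 635, 557, 684, 277, 364, 701, 703, 328, 191, 558, 312, 852, 862, 127, 203, 137, 568, 769, 790, 882, 193}, |N(805)| = 27.
N(191) = {804, 171, 795, 958, 335, 284, 842, 635, 684, 987, 277, 805, 364, 425, 703, 328, 563, 493, 558, 312, 852, 862, 127, 203, 137, 568, 769, 297, 193}, |N(191)| = 29.
Complete multipartite on [7, 7, 6, 5, 5, 4]: sandwich collapses at ϑ=7.
ϑ(G) ≈ 7.00000000.
7 ≤ 7 ≤ 7: collapsed.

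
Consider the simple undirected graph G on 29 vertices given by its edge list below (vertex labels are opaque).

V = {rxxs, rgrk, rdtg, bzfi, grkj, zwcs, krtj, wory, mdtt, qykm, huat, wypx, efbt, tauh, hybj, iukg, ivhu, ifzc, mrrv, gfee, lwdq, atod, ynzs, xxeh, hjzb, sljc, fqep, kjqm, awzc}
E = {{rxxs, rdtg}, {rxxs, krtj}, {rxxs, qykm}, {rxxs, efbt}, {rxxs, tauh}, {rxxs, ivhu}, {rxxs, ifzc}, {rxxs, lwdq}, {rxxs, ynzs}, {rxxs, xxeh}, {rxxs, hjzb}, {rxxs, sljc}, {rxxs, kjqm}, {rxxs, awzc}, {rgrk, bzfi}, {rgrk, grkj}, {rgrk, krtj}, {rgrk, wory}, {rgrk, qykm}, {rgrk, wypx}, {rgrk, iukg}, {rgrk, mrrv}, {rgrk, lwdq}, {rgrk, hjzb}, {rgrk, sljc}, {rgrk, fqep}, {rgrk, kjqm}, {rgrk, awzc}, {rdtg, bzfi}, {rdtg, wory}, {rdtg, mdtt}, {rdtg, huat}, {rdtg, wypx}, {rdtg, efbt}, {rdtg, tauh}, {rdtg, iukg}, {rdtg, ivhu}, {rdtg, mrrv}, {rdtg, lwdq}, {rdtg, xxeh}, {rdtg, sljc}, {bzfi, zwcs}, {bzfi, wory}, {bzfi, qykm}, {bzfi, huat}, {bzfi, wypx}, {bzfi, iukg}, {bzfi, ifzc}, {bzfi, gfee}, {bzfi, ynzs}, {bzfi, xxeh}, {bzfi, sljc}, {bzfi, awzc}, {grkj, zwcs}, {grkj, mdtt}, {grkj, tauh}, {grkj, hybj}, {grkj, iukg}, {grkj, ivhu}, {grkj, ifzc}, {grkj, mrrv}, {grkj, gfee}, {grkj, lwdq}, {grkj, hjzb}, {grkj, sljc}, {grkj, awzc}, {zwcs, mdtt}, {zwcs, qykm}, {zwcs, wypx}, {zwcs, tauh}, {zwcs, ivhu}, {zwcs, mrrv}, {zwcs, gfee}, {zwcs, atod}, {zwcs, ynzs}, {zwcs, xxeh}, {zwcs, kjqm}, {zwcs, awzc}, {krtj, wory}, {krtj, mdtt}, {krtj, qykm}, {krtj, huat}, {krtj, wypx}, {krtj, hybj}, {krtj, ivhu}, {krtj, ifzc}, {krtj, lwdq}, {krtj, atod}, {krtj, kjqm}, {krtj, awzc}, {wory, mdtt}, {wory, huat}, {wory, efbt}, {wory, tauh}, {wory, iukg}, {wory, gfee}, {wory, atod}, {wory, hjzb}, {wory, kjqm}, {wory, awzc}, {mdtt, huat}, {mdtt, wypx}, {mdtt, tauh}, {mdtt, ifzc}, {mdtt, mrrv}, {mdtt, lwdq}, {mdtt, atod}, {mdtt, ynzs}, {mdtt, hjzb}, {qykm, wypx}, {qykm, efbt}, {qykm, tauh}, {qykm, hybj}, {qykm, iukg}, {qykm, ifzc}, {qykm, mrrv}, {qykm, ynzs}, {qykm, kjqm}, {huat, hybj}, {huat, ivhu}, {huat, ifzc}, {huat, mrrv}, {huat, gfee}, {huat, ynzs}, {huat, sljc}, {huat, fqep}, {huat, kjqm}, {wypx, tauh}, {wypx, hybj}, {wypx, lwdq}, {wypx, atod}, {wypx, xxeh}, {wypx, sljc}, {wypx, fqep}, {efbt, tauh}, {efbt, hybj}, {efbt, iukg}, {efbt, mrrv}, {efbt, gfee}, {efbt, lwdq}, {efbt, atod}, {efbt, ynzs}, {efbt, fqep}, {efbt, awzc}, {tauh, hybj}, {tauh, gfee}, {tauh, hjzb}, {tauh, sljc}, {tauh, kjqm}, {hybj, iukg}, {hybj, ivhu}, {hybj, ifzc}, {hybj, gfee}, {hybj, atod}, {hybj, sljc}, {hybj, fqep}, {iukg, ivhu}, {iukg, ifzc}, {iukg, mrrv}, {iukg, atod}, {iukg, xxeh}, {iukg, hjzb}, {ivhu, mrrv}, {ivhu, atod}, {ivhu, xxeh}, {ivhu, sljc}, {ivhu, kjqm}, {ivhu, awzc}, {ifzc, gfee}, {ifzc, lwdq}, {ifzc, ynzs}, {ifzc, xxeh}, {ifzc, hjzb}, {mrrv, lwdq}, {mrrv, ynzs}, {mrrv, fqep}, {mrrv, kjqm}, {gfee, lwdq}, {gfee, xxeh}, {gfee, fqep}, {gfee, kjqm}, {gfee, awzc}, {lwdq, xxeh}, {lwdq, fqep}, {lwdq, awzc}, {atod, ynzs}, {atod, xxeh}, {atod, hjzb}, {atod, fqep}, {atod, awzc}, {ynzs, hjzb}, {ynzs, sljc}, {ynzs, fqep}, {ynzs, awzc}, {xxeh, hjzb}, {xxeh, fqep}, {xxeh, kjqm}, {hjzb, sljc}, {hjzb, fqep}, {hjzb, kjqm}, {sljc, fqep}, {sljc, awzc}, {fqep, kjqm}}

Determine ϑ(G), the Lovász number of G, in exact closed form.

Vertex qykm has 14 neighbors: rxxs, rgrk, bzfi, zwcs, krtj, wypx, efbt, tauh, hybj, iukg, ifzc, mrrv, ynzs, kjqm.
Vertex xxeh has 14 neighbors: rxxs, rdtg, bzfi, zwcs, wypx, iukg, ivhu, ifzc, gfee, lwdq, atod, hjzb, fqep, kjqm.
N(fqep) = {rgrk, huat, wypx, efbt, hybj, mrrv, gfee, lwdq, atod, ynzs, xxeh, hjzb, sljc, kjqm}, |N(fqep)| = 14.
deg(efbt) = 14; N(efbt) = {rxxs, rdtg, wory, qykm, tauh, hybj, iukg, mrrv, gfee, lwdq, atod, ynzs, fqep, awzc}.
Every vertex has degree 14 (N=29); Paley(29): SR with (k,λ,μ)=(14,6,7).
A has 3 distinct eigenvalues ≈ [14.0, 2.1926, -3.1926].
λ_max=14, λ_min=-sqrt(29)/2 - 1/2; ϑ = −29·λ_min/(λ_max−λ_min) = sqrt(29).
Numerically 5.38516481.

sqrt(29)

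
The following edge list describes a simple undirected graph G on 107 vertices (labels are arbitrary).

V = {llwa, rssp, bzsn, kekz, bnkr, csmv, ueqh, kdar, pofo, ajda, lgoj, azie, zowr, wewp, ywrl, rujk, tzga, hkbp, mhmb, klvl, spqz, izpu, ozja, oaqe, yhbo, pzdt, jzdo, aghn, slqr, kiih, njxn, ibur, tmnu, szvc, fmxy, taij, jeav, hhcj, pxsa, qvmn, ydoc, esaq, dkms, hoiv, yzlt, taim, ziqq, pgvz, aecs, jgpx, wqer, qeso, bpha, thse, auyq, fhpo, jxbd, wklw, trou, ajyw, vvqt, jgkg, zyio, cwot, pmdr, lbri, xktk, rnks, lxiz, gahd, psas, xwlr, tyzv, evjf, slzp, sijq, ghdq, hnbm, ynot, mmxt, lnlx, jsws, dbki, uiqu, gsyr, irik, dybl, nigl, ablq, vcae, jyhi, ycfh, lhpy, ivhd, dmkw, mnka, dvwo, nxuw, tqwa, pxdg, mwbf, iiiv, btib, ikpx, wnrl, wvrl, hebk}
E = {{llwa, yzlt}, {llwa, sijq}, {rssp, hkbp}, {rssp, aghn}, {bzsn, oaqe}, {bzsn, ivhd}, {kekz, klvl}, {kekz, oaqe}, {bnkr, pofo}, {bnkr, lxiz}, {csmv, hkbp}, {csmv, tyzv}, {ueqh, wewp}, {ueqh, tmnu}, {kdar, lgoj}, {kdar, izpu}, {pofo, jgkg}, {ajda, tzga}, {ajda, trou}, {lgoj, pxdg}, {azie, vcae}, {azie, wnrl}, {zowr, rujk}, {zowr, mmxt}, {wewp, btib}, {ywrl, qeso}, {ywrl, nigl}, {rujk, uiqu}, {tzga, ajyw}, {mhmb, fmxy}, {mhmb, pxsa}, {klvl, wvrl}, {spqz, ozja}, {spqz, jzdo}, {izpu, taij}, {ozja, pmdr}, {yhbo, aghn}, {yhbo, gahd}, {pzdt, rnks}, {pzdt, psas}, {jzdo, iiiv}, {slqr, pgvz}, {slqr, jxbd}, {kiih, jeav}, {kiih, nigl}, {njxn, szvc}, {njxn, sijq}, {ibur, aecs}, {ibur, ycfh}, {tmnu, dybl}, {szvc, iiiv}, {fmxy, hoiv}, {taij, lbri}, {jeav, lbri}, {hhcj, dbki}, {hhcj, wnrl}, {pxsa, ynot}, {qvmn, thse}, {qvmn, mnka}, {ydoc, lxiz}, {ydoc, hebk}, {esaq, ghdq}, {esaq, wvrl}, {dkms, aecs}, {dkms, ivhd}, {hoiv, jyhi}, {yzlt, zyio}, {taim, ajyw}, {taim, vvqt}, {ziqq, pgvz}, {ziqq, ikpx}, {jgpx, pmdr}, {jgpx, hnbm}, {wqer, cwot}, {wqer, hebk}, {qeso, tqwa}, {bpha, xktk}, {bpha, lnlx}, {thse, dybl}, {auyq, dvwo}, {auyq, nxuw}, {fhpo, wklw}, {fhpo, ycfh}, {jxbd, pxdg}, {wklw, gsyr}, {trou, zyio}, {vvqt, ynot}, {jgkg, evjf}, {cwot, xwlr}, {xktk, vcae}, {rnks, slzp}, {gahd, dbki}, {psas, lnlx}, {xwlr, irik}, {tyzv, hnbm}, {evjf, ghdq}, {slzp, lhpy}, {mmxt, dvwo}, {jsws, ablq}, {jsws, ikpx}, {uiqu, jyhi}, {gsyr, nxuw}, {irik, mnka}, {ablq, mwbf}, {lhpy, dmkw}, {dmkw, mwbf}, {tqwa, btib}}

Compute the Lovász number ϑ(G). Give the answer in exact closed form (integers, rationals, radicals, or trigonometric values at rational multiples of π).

107*cos(pi/107)/(cos(pi/107) + 1)

deg(mmxt) = 2; N(mmxt) = {zowr, dvwo}.
Vertex zyio has 2 neighbors: yzlt, trou.
Vertex xwlr has 2 neighbors: cwot, irik.
deg(ueqh) = 2; N(ueqh) = {wewp, tmnu}.
Every vertex has degree 2 (N=107); a single 107-cycle (edge-transitive).
A has 54 distinct eigenvalues ≈ [2.0, 1.996553, 1.986223, 1.969046, 1.945082, 1.914413, 1.877144, 1.833404, 1.783344, 1.727137, 1.664975, 1.597075, 1.523668, 1.44501, 1.36137, 1.273037, 1.180316, 1.083526, 0.983001, 0.879087, 0.772143, 0.662537, 0.550647, 0.43686, 0.321566, 0.205163, 0.088054, -0.02936, -0.146672, -0.263478, -0.379376, -0.493966, -0.606854, -0.717649, -0.825971, -0.931446, -1.033709, -1.132409, -1.227206, -1.317772, -1.403795, -1.484979, -1.561044, -1.631728, -1.696787, -1.755997, -1.809154, -1.856074, -1.896596, -1.930579, -1.957908, -1.978487, -1.992247, -1.999138].
Lovász: ϑ = −107(-2*cos(pi/107))/(2+-(-1)*2*cos(pi/107)) = 107*cos(pi/107)/(cos(pi/107) + 1).
Numerically 53.488468432.
53 ≤ 107*cos(pi/107)/(cos(pi/107) + 1) ≤ 54: both strict.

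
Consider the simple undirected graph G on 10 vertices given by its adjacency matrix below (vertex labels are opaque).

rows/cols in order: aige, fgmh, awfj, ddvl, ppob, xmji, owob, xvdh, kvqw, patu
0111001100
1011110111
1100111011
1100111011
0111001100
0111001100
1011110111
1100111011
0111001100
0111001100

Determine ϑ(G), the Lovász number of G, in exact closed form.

N(awfj) = {aige, fgmh, ppob, xmji, owob, kvqw, patu}, |N(awfj)| = 7.
N(aige) = {fgmh, awfj, ddvl, owob, xvdh}, |N(aige)| = 5.
N(ddvl) = {aige, fgmh, ppob, xmji, owob, kvqw, patu}, |N(ddvl)| = 7.
N(fgmh) = {aige, awfj, ddvl, ppob, xmji, xvdh, kvqw, patu}, |N(fgmh)| = 8.
Complete multipartite on [5, 3, 2]: sandwich collapses at ϑ=5.
Numerically 5.00000.
Check 5 ≤ 5 ≤ 5: collapsed.

5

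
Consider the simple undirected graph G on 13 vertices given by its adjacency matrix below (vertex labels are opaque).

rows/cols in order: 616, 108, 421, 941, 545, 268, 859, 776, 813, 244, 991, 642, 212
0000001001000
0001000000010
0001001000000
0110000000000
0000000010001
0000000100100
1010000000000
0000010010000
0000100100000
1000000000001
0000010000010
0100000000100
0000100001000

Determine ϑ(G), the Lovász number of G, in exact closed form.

13*cos(pi/13)/(cos(pi/13) + 1)

Vertex 813 has 2 neighbors: 545, 776.
Vertex 212 has 2 neighbors: 545, 244.
deg(616) = 2; N(616) = {859, 244}.
Vertex 545 has 2 neighbors: 813, 212.
13-vertex 2-regular graph: connected 2-regular on 13 ⇒ C_{13}.
spec(A) ≈ [2.0, 1.771, 1.136, 0.241, -0.709, -1.497, -1.942] (distinct, 3 d.p.).
λ_max=2, λ_min=-2*cos(pi/13); ϑ = −13·λ_min/(λ_max−λ_min) = 13*cos(pi/13)/(cos(pi/13) + 1).
≈ 6.4042 (to 4 d.p.).
6 ≤ 13*cos(pi/13)/(cos(pi/13) + 1) ≤ 7: both strict.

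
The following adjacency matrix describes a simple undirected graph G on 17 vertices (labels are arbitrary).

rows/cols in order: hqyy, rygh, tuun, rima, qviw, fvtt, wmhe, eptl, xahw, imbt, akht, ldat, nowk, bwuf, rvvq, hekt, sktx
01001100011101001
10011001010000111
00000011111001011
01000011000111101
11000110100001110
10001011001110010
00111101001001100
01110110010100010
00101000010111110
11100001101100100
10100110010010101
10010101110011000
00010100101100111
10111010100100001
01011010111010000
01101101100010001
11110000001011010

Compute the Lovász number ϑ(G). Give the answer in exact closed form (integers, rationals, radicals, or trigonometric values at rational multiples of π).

deg(bwuf) = 8; N(bwuf) = {hqyy, tuun, rima, qviw, wmhe, xahw, ldat, sktx}.
deg(qviw) = 8; N(qviw) = {hqyy, rygh, fvtt, wmhe, xahw, bwuf, rvvq, hekt}.
N(akht) = {hqyy, tuun, fvtt, wmhe, imbt, nowk, rvvq, sktx}, |N(akht)| = 8.
Vertex wmhe has 8 neighbors: tuun, rima, qviw, fvtt, eptl, akht, bwuf, rvvq.
8-regular, N=17; strongly regular (17,8,3,4).
The 3 distinct eigenvalues: [8.0, 1.561553, -2.561553].
−17·(-sqrt(17)/2 - 1/2) / ((8)−(-sqrt(17)/2 - 1/2)) = sqrt(17) = ϑ(G).
ϑ(G) ≈ 4.1231056.

sqrt(17)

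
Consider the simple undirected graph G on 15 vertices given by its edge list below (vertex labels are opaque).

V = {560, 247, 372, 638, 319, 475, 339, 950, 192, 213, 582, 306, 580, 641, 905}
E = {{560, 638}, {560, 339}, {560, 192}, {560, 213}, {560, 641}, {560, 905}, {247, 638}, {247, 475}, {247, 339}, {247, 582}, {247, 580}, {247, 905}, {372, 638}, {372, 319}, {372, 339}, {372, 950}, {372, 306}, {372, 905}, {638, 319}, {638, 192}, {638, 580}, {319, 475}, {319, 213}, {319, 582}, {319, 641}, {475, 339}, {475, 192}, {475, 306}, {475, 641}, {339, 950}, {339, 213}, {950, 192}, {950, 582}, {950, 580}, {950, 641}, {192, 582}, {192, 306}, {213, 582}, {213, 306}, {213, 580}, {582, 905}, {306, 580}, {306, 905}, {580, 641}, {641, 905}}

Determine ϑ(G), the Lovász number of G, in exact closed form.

5

deg(560) = 6; N(560) = {638, 339, 192, 213, 641, 905}.
N(950) = {372, 339, 192, 582, 580, 641}, |N(950)| = 6.
N(192) = {560, 638, 475, 950, 582, 306}, |N(192)| = 6.
deg(905) = 6; N(905) = {560, 247, 372, 582, 306, 641}.
Regular of degree 6 on 15 vertices: this is K(6,2), the Kneser graph.
The 3 distinct eigenvalues: [6.0, 1.0, -3.0].
With N=15: ϑ(G) = 15·(-1*(-3))/(6−(-3)) = 5.
≈ 5.0000 (to 4 d.p.).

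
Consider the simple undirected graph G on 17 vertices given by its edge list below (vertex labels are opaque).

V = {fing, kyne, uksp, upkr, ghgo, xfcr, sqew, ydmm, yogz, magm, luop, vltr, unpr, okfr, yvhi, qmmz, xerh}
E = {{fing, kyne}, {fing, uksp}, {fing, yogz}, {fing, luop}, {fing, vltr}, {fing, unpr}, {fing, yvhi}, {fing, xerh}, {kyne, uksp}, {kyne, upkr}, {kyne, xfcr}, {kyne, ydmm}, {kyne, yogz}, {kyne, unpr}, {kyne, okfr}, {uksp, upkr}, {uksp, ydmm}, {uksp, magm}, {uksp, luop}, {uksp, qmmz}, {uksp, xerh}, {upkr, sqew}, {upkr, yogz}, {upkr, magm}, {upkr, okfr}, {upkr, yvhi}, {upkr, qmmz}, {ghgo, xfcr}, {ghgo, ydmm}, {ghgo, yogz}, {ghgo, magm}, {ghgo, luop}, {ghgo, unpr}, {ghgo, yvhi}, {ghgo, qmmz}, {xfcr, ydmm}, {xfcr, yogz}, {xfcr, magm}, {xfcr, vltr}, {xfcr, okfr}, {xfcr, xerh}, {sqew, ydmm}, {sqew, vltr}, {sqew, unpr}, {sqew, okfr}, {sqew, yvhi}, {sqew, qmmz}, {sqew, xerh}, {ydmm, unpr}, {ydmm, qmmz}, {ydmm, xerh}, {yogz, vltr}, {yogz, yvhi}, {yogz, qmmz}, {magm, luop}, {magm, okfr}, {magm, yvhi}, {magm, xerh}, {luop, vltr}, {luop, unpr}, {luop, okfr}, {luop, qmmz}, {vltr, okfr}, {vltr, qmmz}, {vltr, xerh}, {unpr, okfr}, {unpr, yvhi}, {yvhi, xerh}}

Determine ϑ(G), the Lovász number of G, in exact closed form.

sqrt(17)

deg(kyne) = 8; N(kyne) = {fing, uksp, upkr, xfcr, ydmm, yogz, unpr, okfr}.
deg(uksp) = 8; N(uksp) = {fing, kyne, upkr, ydmm, magm, luop, qmmz, xerh}.
N(xfcr) = {kyne, ghgo, ydmm, yogz, magm, vltr, okfr, xerh}, |N(xfcr)| = 8.
N(luop) = {fing, uksp, ghgo, magm, vltr, unpr, okfr, qmmz}, |N(luop)| = 8.
Every vertex has degree 8 (N=17); SR(17,8,3,4) — a Paley graph.
A has 3 distinct eigenvalues ≈ [8.0, 1.562, -2.562].
−17·(-sqrt(17)/2 - 1/2) / ((8)−(-sqrt(17)/2 - 1/2)) = sqrt(17) = ϑ(G).
= 4.12310563… (decimal).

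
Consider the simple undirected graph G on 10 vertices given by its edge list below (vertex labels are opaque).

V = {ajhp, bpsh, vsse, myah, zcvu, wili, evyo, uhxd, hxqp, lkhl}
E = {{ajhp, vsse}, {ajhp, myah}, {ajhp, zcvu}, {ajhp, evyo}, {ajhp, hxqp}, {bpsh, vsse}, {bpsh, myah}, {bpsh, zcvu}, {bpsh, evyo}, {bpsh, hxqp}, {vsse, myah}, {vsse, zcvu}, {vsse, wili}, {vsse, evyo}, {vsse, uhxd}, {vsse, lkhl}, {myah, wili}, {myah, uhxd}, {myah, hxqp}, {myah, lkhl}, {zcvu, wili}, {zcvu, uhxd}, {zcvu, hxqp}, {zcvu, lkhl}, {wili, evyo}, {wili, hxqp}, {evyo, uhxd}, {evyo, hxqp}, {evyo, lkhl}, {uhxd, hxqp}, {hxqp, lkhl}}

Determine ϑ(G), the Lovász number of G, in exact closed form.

Vertex zcvu has 7 neighbors: ajhp, bpsh, vsse, wili, uhxd, hxqp, lkhl.
Vertex lkhl has 5 neighbors: vsse, myah, zcvu, evyo, hxqp.
deg(ajhp) = 5; N(ajhp) = {vsse, myah, zcvu, evyo, hxqp}.
deg(evyo) = 7; N(evyo) = {ajhp, bpsh, vsse, wili, uhxd, hxqp, lkhl}.
K_{5,3,2} (perfect); ϑ(G) = α(G) = max{5,3,2} = 5.
= 5.0000000… (decimal).
Check 5 ≤ 5 ≤ 5: collapsed.

5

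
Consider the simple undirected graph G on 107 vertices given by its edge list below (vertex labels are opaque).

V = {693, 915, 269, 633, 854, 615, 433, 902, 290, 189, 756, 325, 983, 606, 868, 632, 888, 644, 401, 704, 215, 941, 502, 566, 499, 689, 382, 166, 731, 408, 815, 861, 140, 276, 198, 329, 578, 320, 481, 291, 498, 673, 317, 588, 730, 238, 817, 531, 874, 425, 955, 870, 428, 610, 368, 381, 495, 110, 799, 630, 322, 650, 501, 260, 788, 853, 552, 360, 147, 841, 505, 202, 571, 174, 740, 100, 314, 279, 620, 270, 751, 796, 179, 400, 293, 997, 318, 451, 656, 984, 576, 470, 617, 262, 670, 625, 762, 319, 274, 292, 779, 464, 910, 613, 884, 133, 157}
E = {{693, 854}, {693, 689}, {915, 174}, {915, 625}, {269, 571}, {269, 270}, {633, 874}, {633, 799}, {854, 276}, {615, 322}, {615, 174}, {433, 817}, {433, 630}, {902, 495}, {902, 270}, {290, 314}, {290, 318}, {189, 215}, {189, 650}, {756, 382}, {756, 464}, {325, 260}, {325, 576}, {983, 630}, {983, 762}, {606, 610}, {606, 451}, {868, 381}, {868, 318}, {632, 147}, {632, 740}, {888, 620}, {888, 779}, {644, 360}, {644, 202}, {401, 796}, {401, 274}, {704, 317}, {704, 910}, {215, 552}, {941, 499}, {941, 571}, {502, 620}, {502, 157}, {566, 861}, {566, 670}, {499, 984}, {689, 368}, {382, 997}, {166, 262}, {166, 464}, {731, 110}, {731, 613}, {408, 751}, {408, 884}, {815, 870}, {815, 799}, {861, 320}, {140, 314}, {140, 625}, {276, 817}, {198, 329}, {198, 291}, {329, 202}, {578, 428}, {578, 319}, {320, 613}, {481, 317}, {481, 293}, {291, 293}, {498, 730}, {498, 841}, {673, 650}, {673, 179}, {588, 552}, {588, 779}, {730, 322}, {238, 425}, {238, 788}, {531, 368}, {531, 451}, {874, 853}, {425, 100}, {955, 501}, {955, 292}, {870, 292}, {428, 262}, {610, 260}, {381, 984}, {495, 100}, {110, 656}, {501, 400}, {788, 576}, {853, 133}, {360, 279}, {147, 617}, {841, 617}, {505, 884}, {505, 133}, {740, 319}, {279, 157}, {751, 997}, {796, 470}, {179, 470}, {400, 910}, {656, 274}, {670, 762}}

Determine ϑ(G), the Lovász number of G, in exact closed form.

107*cos(pi/107)/(cos(pi/107) + 1)

N(502) = {620, 157}, |N(502)| = 2.
N(751) = {408, 997}, |N(751)| = 2.
deg(613) = 2; N(613) = {731, 320}.
deg(606) = 2; N(606) = {610, 451}.
Every vertex has degree 2 (N=107); this is C_{107}, the 107-cycle.
A has 54 distinct eigenvalues ≈ [2.0, 1.997, 1.986, 1.969, 1.945, 1.914, 1.877, 1.833, 1.783, 1.727, 1.665, 1.597, 1.524, 1.445, 1.361, 1.273, 1.18, 1.084, 0.983, 0.879, 0.772, 0.663, 0.551, 0.437, 0.322, 0.205, 0.088, -0.029, -0.147, -0.263, -0.379, -0.494, -0.607, -0.718, -0.826, -0.931, -1.034, -1.132, -1.227, -1.318, -1.404, -1.485, -1.561, -1.632, -1.697, -1.756, -1.809, -1.856, -1.897, -1.931, -1.958, -1.978, -1.992, -1.999].
−107·(-2*cos(pi/107)) / ((2)−(-2*cos(pi/107))) = 107*cos(pi/107)/(cos(pi/107) + 1) = ϑ(G).
≈ 53.48847 (to 5 d.p.).
Check 53 ≤ 107*cos(pi/107)/(cos(pi/107) + 1) ≤ 54: both strict.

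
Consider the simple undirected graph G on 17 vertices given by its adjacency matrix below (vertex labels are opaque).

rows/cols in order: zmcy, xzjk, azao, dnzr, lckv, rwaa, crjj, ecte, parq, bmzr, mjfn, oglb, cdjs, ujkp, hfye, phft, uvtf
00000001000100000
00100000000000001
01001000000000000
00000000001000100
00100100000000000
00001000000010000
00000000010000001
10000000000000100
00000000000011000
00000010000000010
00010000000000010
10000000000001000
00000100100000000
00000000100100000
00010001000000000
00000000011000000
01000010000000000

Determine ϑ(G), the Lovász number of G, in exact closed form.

Vertex lckv has 2 neighbors: azao, rwaa.
Vertex parq has 2 neighbors: cdjs, ujkp.
deg(cdjs) = 2; N(cdjs) = {rwaa, parq}.
Vertex uvtf has 2 neighbors: xzjk, crjj.
17-vertex 2-regular graph: connected 2-regular on 17 ⇒ C_{17}.
The 9 distinct eigenvalues: [2.0, 1.8649, 1.478, 0.8915, 0.1845, -0.5473, -1.2053, -1.7004, -1.9659].
With N=17: ϑ(G) = 17·(-(-1)*2*cos(pi/17))/(2−(-2*cos(pi/17))) = 17*cos(pi/17)/(cos(pi/17) + 1).
≈ 8.427014 (to 6 d.p.).
8 ≤ 17*cos(pi/17)/(cos(pi/17) + 1) ≤ 9: both strict.

17*cos(pi/17)/(cos(pi/17) + 1)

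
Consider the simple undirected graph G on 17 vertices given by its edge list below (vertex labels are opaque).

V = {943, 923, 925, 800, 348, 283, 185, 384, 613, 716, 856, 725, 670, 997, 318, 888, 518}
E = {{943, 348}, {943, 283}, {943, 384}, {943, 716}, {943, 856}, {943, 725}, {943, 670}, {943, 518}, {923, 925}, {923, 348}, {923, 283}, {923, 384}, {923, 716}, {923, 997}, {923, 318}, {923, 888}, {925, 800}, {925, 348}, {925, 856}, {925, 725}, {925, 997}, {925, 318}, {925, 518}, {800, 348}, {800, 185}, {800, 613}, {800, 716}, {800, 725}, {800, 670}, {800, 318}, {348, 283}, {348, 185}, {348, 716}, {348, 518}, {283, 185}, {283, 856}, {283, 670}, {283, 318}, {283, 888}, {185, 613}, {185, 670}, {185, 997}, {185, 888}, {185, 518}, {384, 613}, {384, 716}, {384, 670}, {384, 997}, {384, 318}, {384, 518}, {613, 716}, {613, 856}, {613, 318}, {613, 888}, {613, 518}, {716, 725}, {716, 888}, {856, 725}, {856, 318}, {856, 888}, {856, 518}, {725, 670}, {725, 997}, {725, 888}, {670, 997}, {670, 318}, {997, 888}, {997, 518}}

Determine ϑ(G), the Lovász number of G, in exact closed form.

Vertex 384 has 8 neighbors: 943, 923, 613, 716, 670, 997, 318, 518.
N(923) = {925, 348, 283, 384, 716, 997, 318, 888}, |N(923)| = 8.
N(716) = {943, 923, 800, 348, 384, 613, 725, 888}, |N(716)| = 8.
Vertex 613 has 8 neighbors: 800, 185, 384, 716, 856, 318, 888, 518.
Every vertex has degree 8 (N=17); SR(17,8,3,4) — a Paley graph.
spec(A) ≈ [8.0, 1.561553, -2.561553] (distinct, 6 d.p.).
λ_max=8, λ_min=-sqrt(17)/2 - 1/2; ϑ = −17·λ_min/(λ_max−λ_min) = sqrt(17).
= 4.12310563… (decimal).

sqrt(17)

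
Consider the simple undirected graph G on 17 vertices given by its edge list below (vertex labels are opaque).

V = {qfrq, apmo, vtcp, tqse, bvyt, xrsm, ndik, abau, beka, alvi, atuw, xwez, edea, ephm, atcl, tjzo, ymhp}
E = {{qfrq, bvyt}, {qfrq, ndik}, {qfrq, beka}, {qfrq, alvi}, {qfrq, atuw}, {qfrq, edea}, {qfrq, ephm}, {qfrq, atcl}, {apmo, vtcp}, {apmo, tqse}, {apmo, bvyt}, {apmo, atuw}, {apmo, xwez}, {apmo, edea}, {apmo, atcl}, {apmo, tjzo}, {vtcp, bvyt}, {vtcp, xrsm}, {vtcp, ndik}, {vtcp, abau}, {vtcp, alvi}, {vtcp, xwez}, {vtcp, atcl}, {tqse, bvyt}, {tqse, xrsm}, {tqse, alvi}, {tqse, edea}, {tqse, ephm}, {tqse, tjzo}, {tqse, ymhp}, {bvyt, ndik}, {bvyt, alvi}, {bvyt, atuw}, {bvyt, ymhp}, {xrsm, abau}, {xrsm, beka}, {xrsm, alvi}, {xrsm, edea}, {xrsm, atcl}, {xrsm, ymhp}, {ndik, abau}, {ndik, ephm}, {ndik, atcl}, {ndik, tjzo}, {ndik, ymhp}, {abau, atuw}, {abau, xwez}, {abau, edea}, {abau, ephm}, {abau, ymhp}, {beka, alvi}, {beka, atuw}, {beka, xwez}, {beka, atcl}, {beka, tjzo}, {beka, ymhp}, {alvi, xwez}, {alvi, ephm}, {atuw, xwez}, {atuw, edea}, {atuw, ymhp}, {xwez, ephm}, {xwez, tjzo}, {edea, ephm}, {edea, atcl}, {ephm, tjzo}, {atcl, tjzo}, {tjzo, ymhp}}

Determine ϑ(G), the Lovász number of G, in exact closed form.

deg(edea) = 8; N(edea) = {qfrq, apmo, tqse, xrsm, abau, atuw, ephm, atcl}.
deg(xrsm) = 8; N(xrsm) = {vtcp, tqse, abau, beka, alvi, edea, atcl, ymhp}.
deg(bvyt) = 8; N(bvyt) = {qfrq, apmo, vtcp, tqse, ndik, alvi, atuw, ymhp}.
Vertex qfrq has 8 neighbors: bvyt, ndik, beka, alvi, atuw, edea, ephm, atcl.
deg(v) = 8 for all v (|V|=17); strongly regular (17,8,3,4).
spec(A) ≈ [8.0, 1.561553, -2.561553] (distinct, 6 d.p.).
ϑ = −N·λ_min/(λ_max−λ_min) = −17·(-sqrt(17)/2 - 1/2)/(8−(-sqrt(17)/2 - 1/2)) = sqrt(17).
≈ 4.123105626 (to 9 d.p.).

sqrt(17)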